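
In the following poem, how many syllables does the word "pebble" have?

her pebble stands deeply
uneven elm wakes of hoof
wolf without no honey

"pebble" has 2 syllables.

2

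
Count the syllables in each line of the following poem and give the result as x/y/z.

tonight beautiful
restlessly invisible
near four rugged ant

Line 1: "tonight beautiful": 2+3 = 5
Line 2: "restlessly invisible": 3+4 = 7
Line 3: "near four rugged ant": 1+1+2+1 = 5

5/7/5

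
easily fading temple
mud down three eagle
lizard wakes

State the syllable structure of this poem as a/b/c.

Line 1: easily(3) + fading(2) + temple(2) = 7
Line 2: mud(1) + down(1) + three(1) + eagle(2) = 5
Line 3: lizard(2) + wakes(1) = 3

7/5/3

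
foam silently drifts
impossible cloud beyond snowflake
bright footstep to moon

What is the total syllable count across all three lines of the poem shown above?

Line 1: foam(1) + silently(3) + drifts(1) = 5
Line 2: impossible(4) + cloud(1) + beyond(2) + snowflake(2) = 9
Line 3: bright(1) + footstep(2) + to(1) + moon(1) = 5
Total: 5 + 9 + 5 = 19

19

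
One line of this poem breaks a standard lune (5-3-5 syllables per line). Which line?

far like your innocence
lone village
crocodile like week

Line 1: far(1) + like(1) + your(1) + innocence(3) = 6 (expected 5)
Line 2: lone(1) + village(2) = 3 ✓
Line 3: crocodile(3) + like(1) + week(1) = 5 ✓

The first line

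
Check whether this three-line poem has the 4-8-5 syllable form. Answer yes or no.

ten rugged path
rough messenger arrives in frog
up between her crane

Yes

Line 1: "ten rugged path": 1+2+1 = 4 ✓
Line 2: "rough messenger arrives in frog": 1+3+2+1+1 = 8 ✓
Line 3: "up between her crane": 1+2+1+1 = 5 ✓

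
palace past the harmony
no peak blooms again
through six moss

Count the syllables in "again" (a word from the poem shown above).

2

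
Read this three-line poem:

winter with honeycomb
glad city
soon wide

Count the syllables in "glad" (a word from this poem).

"glad" has 1 syllable.

1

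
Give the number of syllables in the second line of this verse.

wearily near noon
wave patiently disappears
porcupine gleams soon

The second line: wave (1), patiently (3), disappears (3) → 7

7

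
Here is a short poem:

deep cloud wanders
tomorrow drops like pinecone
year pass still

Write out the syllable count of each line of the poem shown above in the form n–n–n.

Line 1: deep (1), cloud (1), wanders (2) → 4
Line 2: tomorrow (3), drops (1), like (1), pinecone (2) → 7
Line 3: year (1), pass (1), still (1) → 3

4–7–3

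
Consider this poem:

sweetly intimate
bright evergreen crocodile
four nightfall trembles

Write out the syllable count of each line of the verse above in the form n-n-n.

5-7-5

Line 1: sweetly(2) + intimate(3) = 5
Line 2: bright(1) + evergreen(3) + crocodile(3) = 7
Line 3: four(1) + nightfall(2) + trembles(2) = 5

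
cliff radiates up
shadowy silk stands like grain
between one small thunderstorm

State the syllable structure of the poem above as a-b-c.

5-7-7

Line 1: cliff(1) + radiates(3) + up(1) = 5
Line 2: shadowy(3) + silk(1) + stands(1) + like(1) + grain(1) = 7
Line 3: between(2) + one(1) + small(1) + thunderstorm(3) = 7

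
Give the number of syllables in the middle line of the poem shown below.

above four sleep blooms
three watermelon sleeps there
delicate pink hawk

7

The middle line: three (1), watermelon (4), sleeps (1), there (1) → 7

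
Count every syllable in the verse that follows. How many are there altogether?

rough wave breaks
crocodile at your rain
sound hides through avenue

15

Line 1: rough(1) + wave(1) + breaks(1) = 3
Line 2: crocodile(3) + at(1) + your(1) + rain(1) = 6
Line 3: sound(1) + hides(1) + through(1) + avenue(3) = 6
Total: 3 + 6 + 6 = 15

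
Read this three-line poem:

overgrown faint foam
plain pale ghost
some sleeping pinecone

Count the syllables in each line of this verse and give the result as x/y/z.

Line 1: overgrown(3) + faint(1) + foam(1) = 5
Line 2: plain(1) + pale(1) + ghost(1) = 3
Line 3: some(1) + sleeping(2) + pinecone(2) = 5

5/3/5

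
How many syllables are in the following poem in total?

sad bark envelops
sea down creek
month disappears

12

Line 1: "sad bark envelops": 1+1+3 = 5
Line 2: "sea down creek": 1+1+1 = 3
Line 3: "month disappears": 1+3 = 4
Total: 5 + 3 + 4 = 12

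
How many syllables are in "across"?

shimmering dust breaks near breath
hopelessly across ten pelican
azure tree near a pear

2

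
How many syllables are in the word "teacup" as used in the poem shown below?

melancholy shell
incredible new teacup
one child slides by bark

2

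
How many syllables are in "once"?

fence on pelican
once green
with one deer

1

"once" has 1 syllable.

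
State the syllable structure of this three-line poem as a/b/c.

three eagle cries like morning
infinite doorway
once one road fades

Line 1: "three eagle cries like morning": 1+2+1+1+2 = 7
Line 2: "infinite doorway": 3+2 = 5
Line 3: "once one road fades": 1+1+1+1 = 4

7/5/4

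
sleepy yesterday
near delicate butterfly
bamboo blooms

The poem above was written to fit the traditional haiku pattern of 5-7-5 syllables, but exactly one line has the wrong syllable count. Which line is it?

Line 3

Line 1: "sleepy yesterday": 2+3 = 5 ✓
Line 2: "near delicate butterfly": 1+3+3 = 7 ✓
Line 3: "bamboo blooms": 2+1 = 3 (expected 5)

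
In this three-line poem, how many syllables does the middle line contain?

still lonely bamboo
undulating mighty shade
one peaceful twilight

7

The middle line: "undulating mighty shade": 4+2+1 = 7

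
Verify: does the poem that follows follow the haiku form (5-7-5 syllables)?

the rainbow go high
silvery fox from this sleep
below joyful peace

Line 1: the (1), rainbow (2), go (1), high (1) → 5 ✓
Line 2: silvery (3), fox (1), from (1), this (1), sleep (1) → 7 ✓
Line 3: below (2), joyful (2), peace (1) → 5 ✓

Yes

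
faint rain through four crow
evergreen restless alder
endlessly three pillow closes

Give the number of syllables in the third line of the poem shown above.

8

The third line: "endlessly three pillow closes": 3+1+2+2 = 8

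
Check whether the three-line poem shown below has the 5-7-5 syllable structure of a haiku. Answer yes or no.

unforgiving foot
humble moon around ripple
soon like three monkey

Line 1: unforgiving (4), foot (1) → 5 ✓
Line 2: humble (2), moon (1), around (2), ripple (2) → 7 ✓
Line 3: soon (1), like (1), three (1), monkey (2) → 5 ✓

Yes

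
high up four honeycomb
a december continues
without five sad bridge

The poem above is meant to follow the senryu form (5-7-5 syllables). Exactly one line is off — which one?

Line 1: "high up four honeycomb": 1+1+1+3 = 6 (expected 5)
Line 2: "a december continues": 1+3+3 = 7 ✓
Line 3: "without five sad bridge": 2+1+1+1 = 5 ✓

Line 1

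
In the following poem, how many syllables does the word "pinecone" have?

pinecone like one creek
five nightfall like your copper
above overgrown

2

"pinecone" has 2 syllables.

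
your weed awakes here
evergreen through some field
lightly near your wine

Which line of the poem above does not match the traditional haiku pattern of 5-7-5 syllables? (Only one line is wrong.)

Line 2

Line 1: your(1) + weed(1) + awakes(2) + here(1) = 5 ✓
Line 2: evergreen(3) + through(1) + some(1) + field(1) = 6 (expected 7)
Line 3: lightly(2) + near(1) + your(1) + wine(1) = 5 ✓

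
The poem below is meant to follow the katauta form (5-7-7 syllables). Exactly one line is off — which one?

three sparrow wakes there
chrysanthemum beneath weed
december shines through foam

Line 3

Line 1: "three sparrow wakes there": 1+2+1+1 = 5 ✓
Line 2: "chrysanthemum beneath weed": 4+2+1 = 7 ✓
Line 3: "december shines through foam": 3+1+1+1 = 6 (expected 7)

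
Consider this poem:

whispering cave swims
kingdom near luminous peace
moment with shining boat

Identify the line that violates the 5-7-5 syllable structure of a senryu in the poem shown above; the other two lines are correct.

The third line

Line 1: "whispering cave swims": 3+1+1 = 5 ✓
Line 2: "kingdom near luminous peace": 2+1+3+1 = 7 ✓
Line 3: "moment with shining boat": 2+1+2+1 = 6 (expected 5)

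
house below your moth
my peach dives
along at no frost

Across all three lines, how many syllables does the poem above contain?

13

Line 1: house(1) + below(2) + your(1) + moth(1) = 5
Line 2: my(1) + peach(1) + dives(1) = 3
Line 3: along(2) + at(1) + no(1) + frost(1) = 5
Total: 5 + 3 + 5 = 13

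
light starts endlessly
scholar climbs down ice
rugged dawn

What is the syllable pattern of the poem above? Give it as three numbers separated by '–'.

Line 1: light (1), starts (1), endlessly (3) → 5
Line 2: scholar (2), climbs (1), down (1), ice (1) → 5
Line 3: rugged (2), dawn (1) → 3

5–5–3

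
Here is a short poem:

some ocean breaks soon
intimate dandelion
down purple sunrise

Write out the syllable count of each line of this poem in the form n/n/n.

5/7/5

Line 1: some (1), ocean (2), breaks (1), soon (1) → 5
Line 2: intimate (3), dandelion (4) → 7
Line 3: down (1), purple (2), sunrise (2) → 5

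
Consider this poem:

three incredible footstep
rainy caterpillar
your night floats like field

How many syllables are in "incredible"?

4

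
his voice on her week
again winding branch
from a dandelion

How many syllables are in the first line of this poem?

The first line: his(1) + voice(1) + on(1) + her(1) + week(1) = 5

5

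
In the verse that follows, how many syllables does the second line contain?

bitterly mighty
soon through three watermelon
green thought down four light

The second line: soon (1), through (1), three (1), watermelon (4) → 7

7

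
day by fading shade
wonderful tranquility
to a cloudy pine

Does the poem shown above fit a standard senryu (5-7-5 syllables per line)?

Line 1: day(1) + by(1) + fading(2) + shade(1) = 5 ✓
Line 2: wonderful(3) + tranquility(4) = 7 ✓
Line 3: to(1) + a(1) + cloudy(2) + pine(1) = 5 ✓

Yes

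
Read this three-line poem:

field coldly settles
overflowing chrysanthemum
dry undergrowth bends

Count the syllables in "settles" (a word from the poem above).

2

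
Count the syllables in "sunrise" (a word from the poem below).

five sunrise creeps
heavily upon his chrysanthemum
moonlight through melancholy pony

2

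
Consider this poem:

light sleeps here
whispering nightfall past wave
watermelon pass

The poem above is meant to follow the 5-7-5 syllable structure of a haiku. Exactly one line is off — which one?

The first line

Line 1: "light sleeps here": 1+1+1 = 3 (expected 5)
Line 2: "whispering nightfall past wave": 3+2+1+1 = 7 ✓
Line 3: "watermelon pass": 4+1 = 5 ✓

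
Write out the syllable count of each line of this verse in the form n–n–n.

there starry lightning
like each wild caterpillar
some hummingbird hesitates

Line 1: there (1), starry (2), lightning (2) → 5
Line 2: like (1), each (1), wild (1), caterpillar (4) → 7
Line 3: some (1), hummingbird (3), hesitates (3) → 7

5–7–7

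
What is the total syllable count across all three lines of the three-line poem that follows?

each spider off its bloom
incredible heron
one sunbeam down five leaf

Line 1: "each spider off its bloom": 1+2+1+1+1 = 6
Line 2: "incredible heron": 4+2 = 6
Line 3: "one sunbeam down five leaf": 1+2+1+1+1 = 6
Total: 6 + 6 + 6 = 18

18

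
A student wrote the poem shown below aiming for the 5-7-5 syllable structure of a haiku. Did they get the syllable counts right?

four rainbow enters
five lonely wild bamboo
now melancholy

Line 1: four(1) + rainbow(2) + enters(2) = 5 ✓
Line 2: five(1) + lonely(2) + wild(1) + bamboo(2) = 6 (expected 7)
Line 3: now(1) + melancholy(4) = 5 ✓

No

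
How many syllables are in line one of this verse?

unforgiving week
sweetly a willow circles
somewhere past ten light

Line one: unforgiving(4) + week(1) = 5

5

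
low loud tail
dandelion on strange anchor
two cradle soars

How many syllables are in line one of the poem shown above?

3

Line one: low (1), loud (1), tail (1) → 3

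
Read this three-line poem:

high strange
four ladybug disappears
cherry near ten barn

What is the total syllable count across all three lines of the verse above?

Line 1: "high strange": 1+1 = 2
Line 2: "four ladybug disappears": 1+3+3 = 7
Line 3: "cherry near ten barn": 2+1+1+1 = 5
Total: 2 + 7 + 5 = 14

14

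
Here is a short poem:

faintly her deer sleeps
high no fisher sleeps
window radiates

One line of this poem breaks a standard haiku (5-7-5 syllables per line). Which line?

Line 2

Line 1: "faintly her deer sleeps": 2+1+1+1 = 5 ✓
Line 2: "high no fisher sleeps": 1+1+2+1 = 5 (expected 7)
Line 3: "window radiates": 2+3 = 5 ✓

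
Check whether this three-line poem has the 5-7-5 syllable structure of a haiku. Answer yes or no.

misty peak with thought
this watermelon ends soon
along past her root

Yes

Line 1: misty (2), peak (1), with (1), thought (1) → 5 ✓
Line 2: this (1), watermelon (4), ends (1), soon (1) → 7 ✓
Line 3: along (2), past (1), her (1), root (1) → 5 ✓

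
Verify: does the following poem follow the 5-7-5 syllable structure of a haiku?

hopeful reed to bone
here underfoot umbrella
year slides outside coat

Line 1: hopeful (2), reed (1), to (1), bone (1) → 5 ✓
Line 2: here (1), underfoot (3), umbrella (3) → 7 ✓
Line 3: year (1), slides (1), outside (2), coat (1) → 5 ✓

Yes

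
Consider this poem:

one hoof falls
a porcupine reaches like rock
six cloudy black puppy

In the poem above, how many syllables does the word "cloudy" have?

2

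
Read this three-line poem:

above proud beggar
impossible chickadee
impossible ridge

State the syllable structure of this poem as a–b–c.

5–7–5

Line 1: "above proud beggar": 2+1+2 = 5
Line 2: "impossible chickadee": 4+3 = 7
Line 3: "impossible ridge": 4+1 = 5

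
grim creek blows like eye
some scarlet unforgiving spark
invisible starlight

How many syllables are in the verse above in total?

Line 1: grim (1), creek (1), blows (1), like (1), eye (1) → 5
Line 2: some (1), scarlet (2), unforgiving (4), spark (1) → 8
Line 3: invisible (4), starlight (2) → 6
Total: 5 + 8 + 6 = 19

19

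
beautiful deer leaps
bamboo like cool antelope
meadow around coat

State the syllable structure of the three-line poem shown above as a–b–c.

5–7–5

Line 1: beautiful (3), deer (1), leaps (1) → 5
Line 2: bamboo (2), like (1), cool (1), antelope (3) → 7
Line 3: meadow (2), around (2), coat (1) → 5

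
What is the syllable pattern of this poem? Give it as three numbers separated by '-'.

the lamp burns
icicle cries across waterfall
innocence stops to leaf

Line 1: the(1) + lamp(1) + burns(1) = 3
Line 2: icicle(3) + cries(1) + across(2) + waterfall(3) = 9
Line 3: innocence(3) + stops(1) + to(1) + leaf(1) = 6

3-9-6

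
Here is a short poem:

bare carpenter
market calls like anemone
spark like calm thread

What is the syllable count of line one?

Line one: bare(1) + carpenter(3) = 4

4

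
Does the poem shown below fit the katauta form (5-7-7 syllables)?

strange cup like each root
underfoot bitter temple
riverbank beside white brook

Yes

Line 1: strange(1) + cup(1) + like(1) + each(1) + root(1) = 5 ✓
Line 2: underfoot(3) + bitter(2) + temple(2) = 7 ✓
Line 3: riverbank(3) + beside(2) + white(1) + brook(1) = 7 ✓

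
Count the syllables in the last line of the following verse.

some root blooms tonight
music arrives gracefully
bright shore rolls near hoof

The last line: bright (1), shore (1), rolls (1), near (1), hoof (1) → 5

5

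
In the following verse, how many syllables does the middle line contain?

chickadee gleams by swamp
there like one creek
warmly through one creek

4

The middle line: there (1), like (1), one (1), creek (1) → 4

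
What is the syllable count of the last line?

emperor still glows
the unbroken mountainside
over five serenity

The last line: over (2), five (1), serenity (4) → 7

7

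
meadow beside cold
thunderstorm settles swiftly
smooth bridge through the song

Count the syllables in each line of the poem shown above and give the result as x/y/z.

Line 1: "meadow beside cold": 2+2+1 = 5
Line 2: "thunderstorm settles swiftly": 3+2+2 = 7
Line 3: "smooth bridge through the song": 1+1+1+1+1 = 5

5/7/5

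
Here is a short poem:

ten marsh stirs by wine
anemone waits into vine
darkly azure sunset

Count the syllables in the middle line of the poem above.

8

The middle line: anemone(4) + waits(1) + into(2) + vine(1) = 8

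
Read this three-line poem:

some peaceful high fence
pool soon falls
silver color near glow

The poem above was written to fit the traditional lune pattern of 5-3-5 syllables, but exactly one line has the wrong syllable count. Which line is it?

Line 1: some (1), peaceful (2), high (1), fence (1) → 5 ✓
Line 2: pool (1), soon (1), falls (1) → 3 ✓
Line 3: silver (2), color (2), near (1), glow (1) → 6 (expected 5)

The third line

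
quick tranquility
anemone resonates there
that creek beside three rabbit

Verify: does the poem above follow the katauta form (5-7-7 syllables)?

Line 1: quick (1), tranquility (4) → 5 ✓
Line 2: anemone (4), resonates (3), there (1) → 8 (expected 7)
Line 3: that (1), creek (1), beside (2), three (1), rabbit (2) → 7 ✓

No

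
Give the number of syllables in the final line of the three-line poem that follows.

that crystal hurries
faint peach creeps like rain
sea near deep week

4

The final line: "sea near deep week": 1+1+1+1 = 4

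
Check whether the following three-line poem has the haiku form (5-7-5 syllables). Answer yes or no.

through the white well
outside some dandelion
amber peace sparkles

Line 1: through (1), the (1), white (1), well (1) → 4 (expected 5)
Line 2: outside (2), some (1), dandelion (4) → 7 ✓
Line 3: amber (2), peace (1), sparkles (2) → 5 ✓

No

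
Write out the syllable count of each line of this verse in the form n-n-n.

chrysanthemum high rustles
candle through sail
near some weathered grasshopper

Line 1: chrysanthemum(4) + high(1) + rustles(2) = 7
Line 2: candle(2) + through(1) + sail(1) = 4
Line 3: near(1) + some(1) + weathered(2) + grasshopper(3) = 7

7-4-7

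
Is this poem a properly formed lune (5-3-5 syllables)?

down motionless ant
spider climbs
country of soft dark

Line 1: down(1) + motionless(3) + ant(1) = 5 ✓
Line 2: spider(2) + climbs(1) = 3 ✓
Line 3: country(2) + of(1) + soft(1) + dark(1) = 5 ✓

Yes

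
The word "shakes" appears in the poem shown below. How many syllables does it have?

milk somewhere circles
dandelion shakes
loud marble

"shakes" has 1 syllable.

1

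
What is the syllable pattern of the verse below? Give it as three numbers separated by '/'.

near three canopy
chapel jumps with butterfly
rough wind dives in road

Line 1: near (1), three (1), canopy (3) → 5
Line 2: chapel (2), jumps (1), with (1), butterfly (3) → 7
Line 3: rough (1), wind (1), dives (1), in (1), road (1) → 5

5/7/5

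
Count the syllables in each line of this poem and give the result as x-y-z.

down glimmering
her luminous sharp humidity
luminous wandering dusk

Line 1: down(1) + glimmering(3) = 4
Line 2: her(1) + luminous(3) + sharp(1) + humidity(4) = 9
Line 3: luminous(3) + wandering(3) + dusk(1) = 7

4-9-7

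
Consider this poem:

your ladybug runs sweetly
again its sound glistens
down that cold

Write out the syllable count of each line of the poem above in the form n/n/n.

7/6/3

Line 1: your (1), ladybug (3), runs (1), sweetly (2) → 7
Line 2: again (2), its (1), sound (1), glistens (2) → 6
Line 3: down (1), that (1), cold (1) → 3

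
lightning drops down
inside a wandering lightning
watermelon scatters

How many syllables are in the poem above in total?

Line 1: lightning (2), drops (1), down (1) → 4
Line 2: inside (2), a (1), wandering (3), lightning (2) → 8
Line 3: watermelon (4), scatters (2) → 6
Total: 4 + 8 + 6 = 18

18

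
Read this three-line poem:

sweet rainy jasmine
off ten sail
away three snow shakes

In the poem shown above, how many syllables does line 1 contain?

5

Line 1: "sweet rainy jasmine": 1+2+2 = 5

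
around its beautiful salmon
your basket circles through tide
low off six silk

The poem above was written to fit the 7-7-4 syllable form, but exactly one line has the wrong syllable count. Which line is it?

The first line

Line 1: around (2), its (1), beautiful (3), salmon (2) → 8 (expected 7)
Line 2: your (1), basket (2), circles (2), through (1), tide (1) → 7 ✓
Line 3: low (1), off (1), six (1), silk (1) → 4 ✓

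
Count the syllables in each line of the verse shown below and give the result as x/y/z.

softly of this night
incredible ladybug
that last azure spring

Line 1: softly(2) + of(1) + this(1) + night(1) = 5
Line 2: incredible(4) + ladybug(3) = 7
Line 3: that(1) + last(1) + azure(2) + spring(1) = 5

5/7/5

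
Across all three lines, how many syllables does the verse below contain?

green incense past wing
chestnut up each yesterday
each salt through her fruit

Line 1: green (1), incense (2), past (1), wing (1) → 5
Line 2: chestnut (2), up (1), each (1), yesterday (3) → 7
Line 3: each (1), salt (1), through (1), her (1), fruit (1) → 5
Total: 5 + 7 + 5 = 17

17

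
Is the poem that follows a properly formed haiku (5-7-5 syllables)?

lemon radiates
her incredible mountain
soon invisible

Line 1: lemon (2), radiates (3) → 5 ✓
Line 2: her (1), incredible (4), mountain (2) → 7 ✓
Line 3: soon (1), invisible (4) → 5 ✓

Yes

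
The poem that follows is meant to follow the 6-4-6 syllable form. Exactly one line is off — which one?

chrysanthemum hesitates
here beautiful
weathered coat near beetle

The first line

Line 1: chrysanthemum (4), hesitates (3) → 7 (expected 6)
Line 2: here (1), beautiful (3) → 4 ✓
Line 3: weathered (2), coat (1), near (1), beetle (2) → 6 ✓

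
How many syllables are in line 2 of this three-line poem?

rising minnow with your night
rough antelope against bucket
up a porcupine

8

Line 2: "rough antelope against bucket": 1+3+2+2 = 8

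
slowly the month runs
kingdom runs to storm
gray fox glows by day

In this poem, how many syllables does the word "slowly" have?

2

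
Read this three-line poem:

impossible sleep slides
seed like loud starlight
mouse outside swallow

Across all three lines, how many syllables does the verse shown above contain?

Line 1: "impossible sleep slides": 4+1+1 = 6
Line 2: "seed like loud starlight": 1+1+1+2 = 5
Line 3: "mouse outside swallow": 1+2+2 = 5
Total: 6 + 5 + 5 = 16

16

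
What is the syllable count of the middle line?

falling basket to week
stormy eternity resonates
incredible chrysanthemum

9

The middle line: stormy (2), eternity (4), resonates (3) → 9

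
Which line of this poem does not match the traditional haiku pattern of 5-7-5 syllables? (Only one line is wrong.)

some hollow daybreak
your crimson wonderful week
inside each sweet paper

Line 1: some(1) + hollow(2) + daybreak(2) = 5 ✓
Line 2: your(1) + crimson(2) + wonderful(3) + week(1) = 7 ✓
Line 3: inside(2) + each(1) + sweet(1) + paper(2) = 6 (expected 5)

The third line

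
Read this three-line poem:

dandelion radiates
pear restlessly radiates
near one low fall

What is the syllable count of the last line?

The last line: near(1) + one(1) + low(1) + fall(1) = 4

4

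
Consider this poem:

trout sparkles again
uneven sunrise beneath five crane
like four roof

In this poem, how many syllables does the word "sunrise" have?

"sunrise" has 2 syllables.

2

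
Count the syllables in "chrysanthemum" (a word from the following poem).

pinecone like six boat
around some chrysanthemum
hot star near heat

"chrysanthemum" has 4 syllables.

4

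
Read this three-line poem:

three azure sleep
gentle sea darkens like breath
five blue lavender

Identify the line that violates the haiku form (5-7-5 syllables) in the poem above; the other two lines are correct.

Line 1: three(1) + azure(2) + sleep(1) = 4 (expected 5)
Line 2: gentle(2) + sea(1) + darkens(2) + like(1) + breath(1) = 7 ✓
Line 3: five(1) + blue(1) + lavender(3) = 5 ✓

Line 1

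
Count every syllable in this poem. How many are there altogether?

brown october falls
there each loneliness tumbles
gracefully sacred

17

Line 1: "brown october falls": 1+3+1 = 5
Line 2: "there each loneliness tumbles": 1+1+3+2 = 7
Line 3: "gracefully sacred": 3+2 = 5
Total: 5 + 7 + 5 = 17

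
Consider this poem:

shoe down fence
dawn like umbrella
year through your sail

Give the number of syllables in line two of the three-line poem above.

Line two: dawn (1), like (1), umbrella (3) → 5

5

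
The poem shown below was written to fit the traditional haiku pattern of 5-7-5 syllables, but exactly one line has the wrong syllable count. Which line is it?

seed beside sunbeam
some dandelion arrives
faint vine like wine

Line 1: seed(1) + beside(2) + sunbeam(2) = 5 ✓
Line 2: some(1) + dandelion(4) + arrives(2) = 7 ✓
Line 3: faint(1) + vine(1) + like(1) + wine(1) = 4 (expected 5)

Line 3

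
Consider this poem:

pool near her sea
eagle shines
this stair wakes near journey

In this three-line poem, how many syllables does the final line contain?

The final line: this (1), stair (1), wakes (1), near (1), journey (2) → 6

6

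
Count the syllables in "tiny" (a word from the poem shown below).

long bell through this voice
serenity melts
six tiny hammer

"tiny" has 2 syllables.

2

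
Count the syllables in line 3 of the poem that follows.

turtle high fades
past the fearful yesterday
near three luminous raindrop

7

Line 3: near (1), three (1), luminous (3), raindrop (2) → 7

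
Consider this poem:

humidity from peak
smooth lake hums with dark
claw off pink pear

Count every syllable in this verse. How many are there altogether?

Line 1: humidity (4), from (1), peak (1) → 6
Line 2: smooth (1), lake (1), hums (1), with (1), dark (1) → 5
Line 3: claw (1), off (1), pink (1), pear (1) → 4
Total: 6 + 5 + 4 = 15

15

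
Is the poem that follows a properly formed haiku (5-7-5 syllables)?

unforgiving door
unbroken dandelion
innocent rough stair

Line 1: unforgiving (4), door (1) → 5 ✓
Line 2: unbroken (3), dandelion (4) → 7 ✓
Line 3: innocent (3), rough (1), stair (1) → 5 ✓

Yes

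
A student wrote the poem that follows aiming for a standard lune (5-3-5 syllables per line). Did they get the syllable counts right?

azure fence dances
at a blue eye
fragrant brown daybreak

Line 1: azure(2) + fence(1) + dances(2) = 5 ✓
Line 2: at(1) + a(1) + blue(1) + eye(1) = 4 (expected 3)
Line 3: fragrant(2) + brown(1) + daybreak(2) = 5 ✓

No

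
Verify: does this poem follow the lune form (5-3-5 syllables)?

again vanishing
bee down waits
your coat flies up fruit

Yes

Line 1: "again vanishing": 2+3 = 5 ✓
Line 2: "bee down waits": 1+1+1 = 3 ✓
Line 3: "your coat flies up fruit": 1+1+1+1+1 = 5 ✓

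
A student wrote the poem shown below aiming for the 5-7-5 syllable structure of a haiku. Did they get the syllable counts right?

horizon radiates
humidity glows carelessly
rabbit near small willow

No

Line 1: horizon (3), radiates (3) → 6 (expected 5)
Line 2: humidity (4), glows (1), carelessly (3) → 8 (expected 7)
Line 3: rabbit (2), near (1), small (1), willow (2) → 6 (expected 5)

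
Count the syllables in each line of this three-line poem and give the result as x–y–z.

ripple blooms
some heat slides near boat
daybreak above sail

Line 1: ripple(2) + blooms(1) = 3
Line 2: some(1) + heat(1) + slides(1) + near(1) + boat(1) = 5
Line 3: daybreak(2) + above(2) + sail(1) = 5

3–5–5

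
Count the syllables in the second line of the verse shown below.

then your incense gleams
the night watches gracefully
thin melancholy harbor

The second line: the(1) + night(1) + watches(2) + gracefully(3) = 7

7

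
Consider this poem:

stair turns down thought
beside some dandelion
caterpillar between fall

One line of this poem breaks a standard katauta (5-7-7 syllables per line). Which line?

Line 1: stair(1) + turns(1) + down(1) + thought(1) = 4 (expected 5)
Line 2: beside(2) + some(1) + dandelion(4) = 7 ✓
Line 3: caterpillar(4) + between(2) + fall(1) = 7 ✓

The first line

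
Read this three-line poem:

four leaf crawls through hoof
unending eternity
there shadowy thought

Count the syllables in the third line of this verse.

The third line: "there shadowy thought": 1+3+1 = 5

5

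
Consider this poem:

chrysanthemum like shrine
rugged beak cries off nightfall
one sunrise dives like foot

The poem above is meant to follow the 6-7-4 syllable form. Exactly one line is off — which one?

Line 1: "chrysanthemum like shrine": 4+1+1 = 6 ✓
Line 2: "rugged beak cries off nightfall": 2+1+1+1+2 = 7 ✓
Line 3: "one sunrise dives like foot": 1+2+1+1+1 = 6 (expected 4)

The third line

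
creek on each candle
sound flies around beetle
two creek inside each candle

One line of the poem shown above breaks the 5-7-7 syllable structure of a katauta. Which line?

Line 2

Line 1: creek (1), on (1), each (1), candle (2) → 5 ✓
Line 2: sound (1), flies (1), around (2), beetle (2) → 6 (expected 7)
Line 3: two (1), creek (1), inside (2), each (1), candle (2) → 7 ✓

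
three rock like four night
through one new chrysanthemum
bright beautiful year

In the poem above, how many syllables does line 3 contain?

Line 3: bright (1), beautiful (3), year (1) → 5

5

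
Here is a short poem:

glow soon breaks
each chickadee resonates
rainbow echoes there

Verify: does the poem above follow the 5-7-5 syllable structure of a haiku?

Line 1: "glow soon breaks": 1+1+1 = 3 (expected 5)
Line 2: "each chickadee resonates": 1+3+3 = 7 ✓
Line 3: "rainbow echoes there": 2+2+1 = 5 ✓

No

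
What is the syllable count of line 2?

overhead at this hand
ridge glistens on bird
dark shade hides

5

Line 2: ridge(1) + glistens(2) + on(1) + bird(1) = 5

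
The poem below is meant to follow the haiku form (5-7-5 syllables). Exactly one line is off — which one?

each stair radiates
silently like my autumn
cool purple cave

Line 1: each (1), stair (1), radiates (3) → 5 ✓
Line 2: silently (3), like (1), my (1), autumn (2) → 7 ✓
Line 3: cool (1), purple (2), cave (1) → 4 (expected 5)

The third line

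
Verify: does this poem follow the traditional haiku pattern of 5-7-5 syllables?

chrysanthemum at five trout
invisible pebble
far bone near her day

No

Line 1: chrysanthemum (4), at (1), five (1), trout (1) → 7 (expected 5)
Line 2: invisible (4), pebble (2) → 6 (expected 7)
Line 3: far (1), bone (1), near (1), her (1), day (1) → 5 ✓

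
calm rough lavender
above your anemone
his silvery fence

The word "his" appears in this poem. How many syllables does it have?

1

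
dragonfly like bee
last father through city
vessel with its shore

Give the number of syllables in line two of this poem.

6

Line two: last(1) + father(2) + through(1) + city(2) = 6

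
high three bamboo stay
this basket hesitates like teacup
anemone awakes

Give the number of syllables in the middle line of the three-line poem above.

9

The middle line: this(1) + basket(2) + hesitates(3) + like(1) + teacup(2) = 9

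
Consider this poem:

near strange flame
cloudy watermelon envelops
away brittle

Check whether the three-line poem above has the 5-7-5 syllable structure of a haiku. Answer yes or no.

Line 1: near (1), strange (1), flame (1) → 3 (expected 5)
Line 2: cloudy (2), watermelon (4), envelops (3) → 9 (expected 7)
Line 3: away (2), brittle (2) → 4 (expected 5)

No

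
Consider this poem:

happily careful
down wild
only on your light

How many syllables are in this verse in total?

Line 1: "happily careful": 3+2 = 5
Line 2: "down wild": 1+1 = 2
Line 3: "only on your light": 2+1+1+1 = 5
Total: 5 + 2 + 5 = 12

12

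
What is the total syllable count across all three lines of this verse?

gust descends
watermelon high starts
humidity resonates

Line 1: "gust descends": 1+2 = 3
Line 2: "watermelon high starts": 4+1+1 = 6
Line 3: "humidity resonates": 4+3 = 7
Total: 3 + 6 + 7 = 16

16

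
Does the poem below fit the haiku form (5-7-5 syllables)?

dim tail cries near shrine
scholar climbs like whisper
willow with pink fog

No

Line 1: dim(1) + tail(1) + cries(1) + near(1) + shrine(1) = 5 ✓
Line 2: scholar(2) + climbs(1) + like(1) + whisper(2) = 6 (expected 7)
Line 3: willow(2) + with(1) + pink(1) + fog(1) = 5 ✓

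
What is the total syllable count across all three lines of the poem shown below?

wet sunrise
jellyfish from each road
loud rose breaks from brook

14

Line 1: wet(1) + sunrise(2) = 3
Line 2: jellyfish(3) + from(1) + each(1) + road(1) = 6
Line 3: loud(1) + rose(1) + breaks(1) + from(1) + brook(1) = 5
Total: 3 + 6 + 5 = 14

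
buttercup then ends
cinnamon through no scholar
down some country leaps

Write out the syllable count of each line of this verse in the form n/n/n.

5/7/5

Line 1: buttercup (3), then (1), ends (1) → 5
Line 2: cinnamon (3), through (1), no (1), scholar (2) → 7
Line 3: down (1), some (1), country (2), leaps (1) → 5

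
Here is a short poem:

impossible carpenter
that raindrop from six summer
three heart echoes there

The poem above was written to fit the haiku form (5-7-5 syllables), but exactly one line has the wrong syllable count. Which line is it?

The first line

Line 1: "impossible carpenter": 4+3 = 7 (expected 5)
Line 2: "that raindrop from six summer": 1+2+1+1+2 = 7 ✓
Line 3: "three heart echoes there": 1+1+2+1 = 5 ✓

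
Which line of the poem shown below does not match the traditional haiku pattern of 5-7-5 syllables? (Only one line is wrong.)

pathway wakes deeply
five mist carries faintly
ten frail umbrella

Line 2

Line 1: pathway(2) + wakes(1) + deeply(2) = 5 ✓
Line 2: five(1) + mist(1) + carries(2) + faintly(2) = 6 (expected 7)
Line 3: ten(1) + frail(1) + umbrella(3) = 5 ✓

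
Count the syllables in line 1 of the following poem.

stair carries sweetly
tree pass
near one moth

5

Line 1: "stair carries sweetly": 1+2+2 = 5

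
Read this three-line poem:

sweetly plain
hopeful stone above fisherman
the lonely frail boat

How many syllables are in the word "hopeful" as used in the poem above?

"hopeful" has 2 syllables.

2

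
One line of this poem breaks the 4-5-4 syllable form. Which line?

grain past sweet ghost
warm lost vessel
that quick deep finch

Line 1: grain (1), past (1), sweet (1), ghost (1) → 4 ✓
Line 2: warm (1), lost (1), vessel (2) → 4 (expected 5)
Line 3: that (1), quick (1), deep (1), finch (1) → 4 ✓

Line 2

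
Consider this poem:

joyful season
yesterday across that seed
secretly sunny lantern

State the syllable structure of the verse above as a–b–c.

4–7–7

Line 1: "joyful season": 2+2 = 4
Line 2: "yesterday across that seed": 3+2+1+1 = 7
Line 3: "secretly sunny lantern": 3+2+2 = 7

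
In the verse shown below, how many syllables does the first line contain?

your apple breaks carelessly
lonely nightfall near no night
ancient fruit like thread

7

The first line: your (1), apple (2), breaks (1), carelessly (3) → 7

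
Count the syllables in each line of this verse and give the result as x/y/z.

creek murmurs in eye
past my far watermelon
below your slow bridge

5/7/5

Line 1: creek(1) + murmurs(2) + in(1) + eye(1) = 5
Line 2: past(1) + my(1) + far(1) + watermelon(4) = 7
Line 3: below(2) + your(1) + slow(1) + bridge(1) = 5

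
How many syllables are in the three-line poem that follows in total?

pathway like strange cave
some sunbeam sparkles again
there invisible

17

Line 1: pathway(2) + like(1) + strange(1) + cave(1) = 5
Line 2: some(1) + sunbeam(2) + sparkles(2) + again(2) = 7
Line 3: there(1) + invisible(4) = 5
Total: 5 + 7 + 5 = 17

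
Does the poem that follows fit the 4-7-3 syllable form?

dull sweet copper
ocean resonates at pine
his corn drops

Yes

Line 1: dull (1), sweet (1), copper (2) → 4 ✓
Line 2: ocean (2), resonates (3), at (1), pine (1) → 7 ✓
Line 3: his (1), corn (1), drops (1) → 3 ✓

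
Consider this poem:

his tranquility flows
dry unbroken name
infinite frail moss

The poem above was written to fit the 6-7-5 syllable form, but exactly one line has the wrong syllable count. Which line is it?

Line 1: "his tranquility flows": 1+4+1 = 6 ✓
Line 2: "dry unbroken name": 1+3+1 = 5 (expected 7)
Line 3: "infinite frail moss": 3+1+1 = 5 ✓

Line 2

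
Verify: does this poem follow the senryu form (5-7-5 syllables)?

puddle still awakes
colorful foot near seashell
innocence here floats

Line 1: puddle (2), still (1), awakes (2) → 5 ✓
Line 2: colorful (3), foot (1), near (1), seashell (2) → 7 ✓
Line 3: innocence (3), here (1), floats (1) → 5 ✓

Yes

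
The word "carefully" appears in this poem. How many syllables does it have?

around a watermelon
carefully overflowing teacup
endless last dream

3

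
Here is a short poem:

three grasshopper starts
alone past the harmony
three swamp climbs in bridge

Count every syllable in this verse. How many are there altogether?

17

Line 1: three (1), grasshopper (3), starts (1) → 5
Line 2: alone (2), past (1), the (1), harmony (3) → 7
Line 3: three (1), swamp (1), climbs (1), in (1), bridge (1) → 5
Total: 5 + 7 + 5 = 17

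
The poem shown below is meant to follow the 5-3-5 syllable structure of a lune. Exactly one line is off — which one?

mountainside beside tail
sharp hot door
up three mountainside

Line 1

Line 1: mountainside(3) + beside(2) + tail(1) = 6 (expected 5)
Line 2: sharp(1) + hot(1) + door(1) = 3 ✓
Line 3: up(1) + three(1) + mountainside(3) = 5 ✓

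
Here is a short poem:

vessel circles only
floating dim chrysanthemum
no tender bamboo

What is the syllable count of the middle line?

7

The middle line: floating(2) + dim(1) + chrysanthemum(4) = 7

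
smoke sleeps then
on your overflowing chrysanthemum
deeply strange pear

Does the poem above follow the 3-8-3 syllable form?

No

Line 1: "smoke sleeps then": 1+1+1 = 3 ✓
Line 2: "on your overflowing chrysanthemum": 1+1+4+4 = 10 (expected 8)
Line 3: "deeply strange pear": 2+1+1 = 4 (expected 3)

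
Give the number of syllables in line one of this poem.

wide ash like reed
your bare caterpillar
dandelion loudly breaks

Line one: wide(1) + ash(1) + like(1) + reed(1) = 4

4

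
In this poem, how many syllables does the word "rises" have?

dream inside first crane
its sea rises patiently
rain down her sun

2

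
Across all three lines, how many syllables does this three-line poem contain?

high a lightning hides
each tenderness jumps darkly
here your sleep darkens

17

Line 1: high (1), a (1), lightning (2), hides (1) → 5
Line 2: each (1), tenderness (3), jumps (1), darkly (2) → 7
Line 3: here (1), your (1), sleep (1), darkens (2) → 5
Total: 5 + 7 + 5 = 17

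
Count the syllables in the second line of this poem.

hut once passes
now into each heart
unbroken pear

5

The second line: now(1) + into(2) + each(1) + heart(1) = 5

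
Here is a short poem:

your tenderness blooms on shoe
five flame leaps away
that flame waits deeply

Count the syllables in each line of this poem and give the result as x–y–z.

7–5–5

Line 1: your(1) + tenderness(3) + blooms(1) + on(1) + shoe(1) = 7
Line 2: five(1) + flame(1) + leaps(1) + away(2) = 5
Line 3: that(1) + flame(1) + waits(1) + deeply(2) = 5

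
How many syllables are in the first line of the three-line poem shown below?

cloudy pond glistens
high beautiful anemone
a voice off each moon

5

The first line: cloudy (2), pond (1), glistens (2) → 5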